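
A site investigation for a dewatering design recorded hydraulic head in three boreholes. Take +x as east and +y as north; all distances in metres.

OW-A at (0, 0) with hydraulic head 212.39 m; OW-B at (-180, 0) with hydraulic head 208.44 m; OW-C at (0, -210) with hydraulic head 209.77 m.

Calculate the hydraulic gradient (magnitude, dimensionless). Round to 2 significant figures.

∂h/∂x = (208.44 − 212.39) / (-180 − 0) = +0.02194
∂h/∂y = (209.77 − 212.39) / (-210 − 0) = +0.01248
|∇h| = √(0.02194² + 0.01248²) = 0.02524

0.025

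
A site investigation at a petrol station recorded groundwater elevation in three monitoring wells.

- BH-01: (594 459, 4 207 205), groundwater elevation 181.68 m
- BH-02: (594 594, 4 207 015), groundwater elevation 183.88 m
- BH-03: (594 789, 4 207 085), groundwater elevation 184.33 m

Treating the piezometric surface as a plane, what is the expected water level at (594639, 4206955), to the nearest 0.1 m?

With h = a·x + b·y + c and BH-01 as origin, the differences give:
  135·a + (-190)·b = +2.20
  330·a + (-120)·b = +2.65
Eliminate b (×(-120) and ×(-190), subtract): 46500·a = 239.500 → a = ∂h/∂x = +0.005151
Back-substitute: b = ∂h/∂y = -0.007919.
h(594639, 4206955) = 181.68 + (+0.005151)·(180) + (-0.007919)·(-250) = 181.68 +0.927 +1.980 = 184.587 m.

184.6 m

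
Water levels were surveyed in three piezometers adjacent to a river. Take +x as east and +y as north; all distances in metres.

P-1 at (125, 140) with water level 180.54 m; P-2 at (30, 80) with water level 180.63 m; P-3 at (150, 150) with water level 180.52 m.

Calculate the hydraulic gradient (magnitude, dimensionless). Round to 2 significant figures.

0.00084

Taking P-1 as reference: P-2−P-1 = (-95, -60, +0.09); P-3−P-1 = (25, 10, -0.02).
Determinant of the coordinate differences = (-95)·10 − 25·(-60) = 550.
∂h/∂x = [(+0.09)·10 − (-0.02)·(-60)] / 550 = -0.0005455
∂h/∂y = [(-95)·(-0.02) − 25·(+0.09)] / 550 = -0.0006364
|∇h| = √(-0.0005455² + -0.0006364²) = 0.0008382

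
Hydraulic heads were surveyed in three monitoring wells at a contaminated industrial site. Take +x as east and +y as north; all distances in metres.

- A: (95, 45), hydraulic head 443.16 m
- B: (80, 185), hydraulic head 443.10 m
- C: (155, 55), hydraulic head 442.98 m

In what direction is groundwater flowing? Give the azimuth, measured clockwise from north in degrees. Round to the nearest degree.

Differences from A: to B (Δx, Δy, Δh) = (-15, 140, -0.06); to C = (60, 10, -0.18).
Determinant of the coordinate differences = (-15)·10 − 60·140 = -8550.
∂h/∂x = [(-0.06)·10 − (-0.18)·140] / -8550 = -0.002877
∂h/∂y = [(-15)·(-0.18) − 60·(-0.06)] / -8550 = -0.0007368
Flow direction (−∇h) has components (+0.002877 E, +0.0007368 N).
Azimuth = atan2(E, N) = atan2(+0.002877, +0.0007368) = 75.6° ≈ 076°.

076°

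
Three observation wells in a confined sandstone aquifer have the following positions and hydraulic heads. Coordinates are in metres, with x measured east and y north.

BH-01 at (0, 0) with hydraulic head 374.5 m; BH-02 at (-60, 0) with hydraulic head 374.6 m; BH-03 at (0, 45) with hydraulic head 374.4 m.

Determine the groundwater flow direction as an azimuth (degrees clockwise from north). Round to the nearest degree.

∂h/∂x = (374.6 − 374.5) / (-60 − 0) = -0.001667
∂h/∂y = (374.4 − 374.5) / (45 − 0) = -0.002222
Flow direction (−∇h) has components (+0.001667 E, +0.002222 N).
Azimuth = atan2(E, N) = atan2(+0.001667, +0.002222) = 36.9° ≈ 037°.

037°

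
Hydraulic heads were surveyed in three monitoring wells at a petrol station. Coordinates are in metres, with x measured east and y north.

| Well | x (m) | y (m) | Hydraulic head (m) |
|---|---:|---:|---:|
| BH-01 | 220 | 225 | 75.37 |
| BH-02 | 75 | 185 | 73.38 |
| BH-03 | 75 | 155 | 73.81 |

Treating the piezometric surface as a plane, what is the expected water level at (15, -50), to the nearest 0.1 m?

75.7 m

Differences from BH-01: to BH-02 (Δx, Δy, Δh) = (-145, -40, -1.99); to BH-03 = (-145, -70, -1.56).
Solve a·Δx + b·Δy = Δh: det = (-145)·(-70) − (-145)·(-40) = 4350.
∂h/∂x = [(-1.99)·(-70) − (-1.56)·(-40)] / 4350 = +0.01768
∂h/∂y = [(-145)·(-1.56) − (-145)·(-1.99)] / 4350 = -0.01433
h(15, -50) = 75.37 + (+0.01768)·(-205) + (-0.01433)·(-275) = 75.37 -3.624 +3.942 = 75.688 m.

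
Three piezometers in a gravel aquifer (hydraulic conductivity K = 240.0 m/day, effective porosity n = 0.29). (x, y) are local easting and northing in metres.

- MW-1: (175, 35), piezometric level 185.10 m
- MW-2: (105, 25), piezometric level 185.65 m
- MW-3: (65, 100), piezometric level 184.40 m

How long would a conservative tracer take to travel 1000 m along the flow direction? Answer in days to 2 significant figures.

With h = a·x + b·y + c and MW-1 as origin, the differences give:
  (-70)·a + (-10)·b = +0.55
  (-110)·a + 65·b = -0.70
Eliminate b (×65 and ×(-10), subtract): -5650·a = 28.750 → a = ∂h/∂x = -0.005088
Back-substitute: b = ∂h/∂y = -0.01938.
|∇h| = √(-0.005088² + -0.01938²) = 0.02004
Seepage velocity v = K·i/n = 240.0 × 0.02004 / 0.29 = 16.58 m/day.
t = 1000 / 16.58 = 60.31 days.

60 days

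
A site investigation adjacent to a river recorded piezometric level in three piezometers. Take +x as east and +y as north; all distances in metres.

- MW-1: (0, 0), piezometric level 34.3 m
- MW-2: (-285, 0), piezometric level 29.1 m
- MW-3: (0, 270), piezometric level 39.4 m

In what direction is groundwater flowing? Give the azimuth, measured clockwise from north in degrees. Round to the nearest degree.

∂h/∂x = (29.1 − 34.3) / (-285 − 0) = +0.01825
∂h/∂y = (39.4 − 34.3) / (270 − 0) = +0.01889
Flow direction (−∇h) has components (-0.01825 E, -0.01889 N).
Azimuth = atan2(E, N) = atan2(-0.01825, -0.01889) = 224.0° ≈ 224°.

224°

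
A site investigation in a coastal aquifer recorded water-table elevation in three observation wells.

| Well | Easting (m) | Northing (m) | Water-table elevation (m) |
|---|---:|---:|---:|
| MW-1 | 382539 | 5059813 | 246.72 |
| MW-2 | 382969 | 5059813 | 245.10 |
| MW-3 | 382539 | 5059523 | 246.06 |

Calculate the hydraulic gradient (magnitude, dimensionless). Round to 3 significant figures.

0.00440

∂h/∂x = (245.10 − 246.72) / (382969 − 382539) = -0.003767
∂h/∂y = (246.06 − 246.72) / (5059523 − 5059813) = +0.002276
|∇h| = √(-0.003767² + 0.002276²) = 0.004401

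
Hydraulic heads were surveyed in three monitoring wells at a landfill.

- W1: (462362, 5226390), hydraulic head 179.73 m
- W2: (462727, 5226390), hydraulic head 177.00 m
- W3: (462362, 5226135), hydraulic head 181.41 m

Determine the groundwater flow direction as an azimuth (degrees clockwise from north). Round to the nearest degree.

049°

∂h/∂x = (177.00 − 179.73) / (462727 − 462362) = -0.007479
∂h/∂y = (181.41 − 179.73) / (5226135 − 5226390) = -0.006588
Flow direction (−∇h) has components (+0.007479 E, +0.006588 N).
Azimuth = atan2(E, N) = atan2(+0.007479, +0.006588) = 48.6° ≈ 049°.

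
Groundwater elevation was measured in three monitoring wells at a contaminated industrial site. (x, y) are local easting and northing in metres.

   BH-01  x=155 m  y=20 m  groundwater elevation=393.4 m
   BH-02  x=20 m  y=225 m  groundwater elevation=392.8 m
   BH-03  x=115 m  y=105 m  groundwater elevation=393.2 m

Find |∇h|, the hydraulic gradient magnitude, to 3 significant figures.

With h = a·x + b·y + c and BH-01 as origin, the differences give:
  (-135)·a + 205·b = -0.6
  (-40)·a + 85·b = -0.2
Eliminate b (×85 and ×205, subtract): -3275·a = -10.00 → a = ∂h/∂x = +0.003053
Back-substitute: b = ∂h/∂y = -0.0009160.
|∇h| = √(0.003053² + -0.0009160²) = 0.003187

0.00319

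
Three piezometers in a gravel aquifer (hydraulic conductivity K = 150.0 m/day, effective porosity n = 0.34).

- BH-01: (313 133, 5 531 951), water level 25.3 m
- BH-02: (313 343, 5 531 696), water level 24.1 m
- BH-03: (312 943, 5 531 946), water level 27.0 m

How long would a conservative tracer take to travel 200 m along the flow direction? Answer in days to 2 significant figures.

49 days

Differences from BH-01: to BH-02 (Δx, Δy, Δh) = (210, -255, -1.2); to BH-03 = (-190, -5, +1.7).
Solve a·Δx + b·Δy = Δh: det = 210·(-5) − (-190)·(-255) = -49500.
∂h/∂x = [(-1.2)·(-5) − (+1.7)·(-255)] / -49500 = -0.008879
∂h/∂y = [210·(+1.7) − (-190)·(-1.2)] / -49500 = -0.002606
|∇h| = √(-0.008879² + -0.002606²) = 0.009254
Seepage velocity v = K·i/n = 150.0 × 0.009254 / 0.34 = 4.083 m/day.
t = 200 / 4.083 = 48.98 days.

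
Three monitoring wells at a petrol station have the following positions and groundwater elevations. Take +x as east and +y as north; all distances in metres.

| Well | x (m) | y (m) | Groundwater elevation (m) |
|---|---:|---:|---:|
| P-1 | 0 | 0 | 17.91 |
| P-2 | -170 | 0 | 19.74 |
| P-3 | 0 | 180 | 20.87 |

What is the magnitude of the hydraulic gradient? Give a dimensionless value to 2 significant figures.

∂h/∂x = (19.74 − 17.91) / (-170 − 0) = -0.01076
∂h/∂y = (20.87 − 17.91) / (180 − 0) = +0.01644
|∇h| = √(-0.01076² + 0.01644²) = 0.01965

0.020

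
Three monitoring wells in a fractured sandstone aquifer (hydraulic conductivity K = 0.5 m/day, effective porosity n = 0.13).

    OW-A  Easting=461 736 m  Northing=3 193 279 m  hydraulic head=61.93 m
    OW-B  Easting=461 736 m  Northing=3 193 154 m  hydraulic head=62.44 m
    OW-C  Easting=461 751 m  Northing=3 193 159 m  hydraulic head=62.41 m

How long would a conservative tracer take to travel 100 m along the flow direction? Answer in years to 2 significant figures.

Taking OW-A as reference: OW-B−OW-A = (0, -125, +0.51); OW-C−OW-A = (15, -120, +0.48).
Solve a·Δx + b·Δy = Δh: det = 0·(-120) − 15·(-125) = 1875.
∂h/∂x = [(+0.51)·(-120) − (+0.48)·(-125)] / 1875 = -0.0006400
∂h/∂y = [0·(+0.48) − 15·(+0.51)] / 1875 = -0.004080
|∇h| = √(-0.0006400² + -0.004080²) = 0.00413
Seepage velocity v = K·i/n = 0.5 × 0.00413 / 0.13 = 0.01588 m/day.
t = 100 / 0.01588 = 6297 days = 17.2 years.

17 years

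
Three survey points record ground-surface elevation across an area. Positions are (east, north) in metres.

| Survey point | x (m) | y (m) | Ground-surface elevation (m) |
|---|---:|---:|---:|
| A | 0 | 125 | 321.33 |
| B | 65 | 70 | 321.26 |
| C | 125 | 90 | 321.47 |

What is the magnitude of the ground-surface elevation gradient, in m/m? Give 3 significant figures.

0.00446 m/m

With z = a·x + b·y + c and A as origin, the differences give:
  65·a + (-55)·b = -0.07
  125·a + (-35)·b = +0.14
Eliminate b (×(-35) and ×(-55), subtract): 4600·a = 10.150 → a = ∂z/∂x = +0.002207
Back-substitute: b = ∂z/∂y = +0.003880.
|∇f| = √(0.002207² + 0.003880²) = 0.004464 m/m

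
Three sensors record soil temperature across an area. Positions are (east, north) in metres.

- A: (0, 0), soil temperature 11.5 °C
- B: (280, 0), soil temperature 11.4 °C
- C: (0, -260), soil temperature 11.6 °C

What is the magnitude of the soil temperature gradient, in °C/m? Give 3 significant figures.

0.000525 °C/m

∂T/∂x = (11.4 − 11.5) / (280 − 0) = -0.0003571
∂T/∂y = (11.6 − 11.5) / (-260 − 0) = -0.0003846
|∇f| = √(-0.0003571² + -0.0003846²) = 0.0005248 °C/m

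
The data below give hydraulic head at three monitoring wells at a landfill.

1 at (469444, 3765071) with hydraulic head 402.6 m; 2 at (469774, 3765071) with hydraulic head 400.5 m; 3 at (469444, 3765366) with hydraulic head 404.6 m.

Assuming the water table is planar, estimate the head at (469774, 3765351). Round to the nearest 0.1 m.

∂h/∂x = (400.5 − 402.6) / (469774 − 469444) = -0.006364
∂h/∂y = (404.6 − 402.6) / (3765366 − 3765071) = +0.006780
h(469774, 3765351) = 402.6 + (-0.006364)·(330) + (+0.006780)·(280) = 402.6 -2.100 +1.898 = 402.398 m.

402.4 m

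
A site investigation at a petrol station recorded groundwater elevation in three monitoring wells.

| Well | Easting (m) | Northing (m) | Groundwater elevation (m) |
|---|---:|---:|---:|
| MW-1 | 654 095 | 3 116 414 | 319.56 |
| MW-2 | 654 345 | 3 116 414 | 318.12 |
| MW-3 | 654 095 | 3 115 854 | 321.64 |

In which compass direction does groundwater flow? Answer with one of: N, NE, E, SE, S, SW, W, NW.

NE

∂h/∂x = (318.12 − 319.56) / (654345 − 654095) = -0.005760
∂h/∂y = (321.64 − 319.56) / (3115854 − 3116414) = -0.003714
Flow = −∇h = (+0.005760 east, +0.003714 north), which points northeast.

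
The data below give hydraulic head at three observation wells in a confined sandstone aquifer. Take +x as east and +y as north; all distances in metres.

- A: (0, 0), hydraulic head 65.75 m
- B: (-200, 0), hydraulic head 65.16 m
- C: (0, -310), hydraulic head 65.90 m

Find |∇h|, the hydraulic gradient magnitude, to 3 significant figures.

∂h/∂x = (65.16 − 65.75) / (-200 − 0) = +0.002950
∂h/∂y = (65.90 − 65.75) / (-310 − 0) = -0.0004839
|∇h| = √(0.002950² + -0.0004839²) = 0.002989

0.00299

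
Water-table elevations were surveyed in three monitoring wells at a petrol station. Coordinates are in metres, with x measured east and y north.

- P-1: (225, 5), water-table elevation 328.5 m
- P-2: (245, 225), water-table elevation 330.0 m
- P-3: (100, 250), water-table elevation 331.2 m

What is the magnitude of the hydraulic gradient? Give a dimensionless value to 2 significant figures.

With h = a·x + b·y + c and P-1 as origin, the differences give:
  20·a + 220·b = +1.5
  (-125)·a + 245·b = +2.7
Eliminate b (×245 and ×220, subtract): 32400·a = -226.50 → a = ∂h/∂x = -0.006991
Back-substitute: b = ∂h/∂y = +0.007454.
|∇h| = √(-0.006991² + 0.007454²) = 0.01022

0.010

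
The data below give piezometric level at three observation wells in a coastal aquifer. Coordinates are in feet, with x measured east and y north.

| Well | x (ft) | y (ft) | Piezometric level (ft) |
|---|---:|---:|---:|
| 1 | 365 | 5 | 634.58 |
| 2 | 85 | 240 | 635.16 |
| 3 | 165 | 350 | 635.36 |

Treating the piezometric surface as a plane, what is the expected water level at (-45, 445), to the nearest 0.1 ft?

635.6 ft

With h = a·x + b·y + c and 1 as origin, the differences give:
  (-280)·a + 235·b = +0.58
  (-200)·a + 345·b = +0.78
Eliminate b (×345 and ×235, subtract): -49600·a = 16.800 → a = ∂h/∂x = -0.0003387
Back-substitute: b = ∂h/∂y = +0.002065.
h(-45, 445) = 634.58 + (-0.0003387)·(-410) + (+0.002065)·(440) = 634.58 +0.139 +0.908 = 635.627 ft.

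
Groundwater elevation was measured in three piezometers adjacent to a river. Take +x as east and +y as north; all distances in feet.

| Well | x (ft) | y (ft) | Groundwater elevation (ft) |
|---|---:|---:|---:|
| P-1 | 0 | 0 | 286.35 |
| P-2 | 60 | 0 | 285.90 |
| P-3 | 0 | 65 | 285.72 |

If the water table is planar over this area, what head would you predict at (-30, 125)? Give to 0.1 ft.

∂h/∂x = (285.90 − 286.35) / (60 − 0) = -0.007500
∂h/∂y = (285.72 − 286.35) / (65 − 0) = -0.009692
h(-30, 125) = 286.35 + (-0.007500)·(-30) + (-0.009692)·(125) = 286.35 +0.225 -1.212 = 285.363 ft.

285.4 ft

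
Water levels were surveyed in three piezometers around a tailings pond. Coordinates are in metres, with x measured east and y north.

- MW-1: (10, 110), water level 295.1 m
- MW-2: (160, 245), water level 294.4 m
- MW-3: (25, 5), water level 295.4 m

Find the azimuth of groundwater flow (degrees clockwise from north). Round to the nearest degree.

Differences from MW-1: to MW-2 (Δx, Δy, Δh) = (150, 135, -0.7); to MW-3 = (15, -105, +0.3).
Solve a·Δx + b·Δy = Δh: det = 150·(-105) − 15·135 = -17775.
∂h/∂x = [(-0.7)·(-105) − (+0.3)·135] / -17775 = -0.001857
∂h/∂y = [150·(+0.3) − 15·(-0.7)] / -17775 = -0.003122
Flow direction (−∇h) has components (+0.001857 E, +0.003122 N).
Azimuth = atan2(E, N) = atan2(+0.001857, +0.003122) = 30.7° ≈ 031°.

031°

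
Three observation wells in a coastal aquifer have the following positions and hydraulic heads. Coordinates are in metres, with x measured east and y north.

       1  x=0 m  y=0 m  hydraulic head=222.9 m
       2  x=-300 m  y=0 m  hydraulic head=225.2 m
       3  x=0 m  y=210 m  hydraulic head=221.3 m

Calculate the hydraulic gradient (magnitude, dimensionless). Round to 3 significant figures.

∂h/∂x = (225.2 − 222.9) / (-300 − 0) = -0.007667
∂h/∂y = (221.3 − 222.9) / (210 − 0) = -0.007619
|∇h| = √(-0.007667² + -0.007619²) = 0.01081

0.0108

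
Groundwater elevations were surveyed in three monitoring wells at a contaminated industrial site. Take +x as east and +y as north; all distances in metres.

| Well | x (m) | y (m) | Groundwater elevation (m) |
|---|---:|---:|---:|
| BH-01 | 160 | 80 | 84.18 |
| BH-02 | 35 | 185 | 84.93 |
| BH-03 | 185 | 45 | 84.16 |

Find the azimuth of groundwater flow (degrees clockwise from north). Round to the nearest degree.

Differences from BH-01: to BH-02 (Δx, Δy, Δh) = (-125, 105, +0.75); to BH-03 = (25, -35, -0.02).
Determinant of the coordinate differences = (-125)·(-35) − 25·105 = 1750.
∂h/∂x = [(+0.75)·(-35) − (-0.02)·105] / 1750 = -0.01380
∂h/∂y = [(-125)·(-0.02) − 25·(+0.75)] / 1750 = -0.009286
Flow direction (−∇h) has components (+0.01380 E, +0.009286 N).
Azimuth = atan2(E, N) = atan2(+0.01380, +0.009286) = 56.1° ≈ 056°.

056°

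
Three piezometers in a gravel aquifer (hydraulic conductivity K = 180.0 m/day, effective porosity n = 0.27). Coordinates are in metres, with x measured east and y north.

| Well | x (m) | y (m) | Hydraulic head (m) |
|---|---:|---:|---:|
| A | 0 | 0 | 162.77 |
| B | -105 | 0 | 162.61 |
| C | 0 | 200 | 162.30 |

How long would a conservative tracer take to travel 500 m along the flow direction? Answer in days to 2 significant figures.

∂h/∂x = (162.61 − 162.77) / (-105 − 0) = +0.001524
∂h/∂y = (162.30 − 162.77) / (200 − 0) = -0.002350
|∇h| = √(0.001524² + -0.002350²) = 0.002801
Seepage velocity v = K·i/n = 180.0 × 0.002801 / 0.27 = 1.867 m/day.
t = 500 / 1.867 = 267.8 days.

270 days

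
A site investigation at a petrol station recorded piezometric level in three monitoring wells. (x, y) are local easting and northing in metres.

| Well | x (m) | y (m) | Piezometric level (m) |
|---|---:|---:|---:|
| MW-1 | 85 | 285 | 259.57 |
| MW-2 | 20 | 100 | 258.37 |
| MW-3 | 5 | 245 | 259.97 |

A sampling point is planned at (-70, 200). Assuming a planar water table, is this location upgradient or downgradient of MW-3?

With h = a·x + b·y + c and MW-1 as origin, the differences give:
  (-65)·a + (-185)·b = -1.20
  (-80)·a + (-40)·b = +0.40
Eliminate b (×(-40) and ×(-185), subtract): -12200·a = 122.000 → a = ∂h/∂x = -0.01000
Back-substitute: b = ∂h/∂y = +0.01000.
Head at (-70, 200) = 259.57 + (-0.01000)·(-155) + (+0.01000)·(-85) = 260.27 m.
That is higher than the 259.97 m at MW-3, so the point is upgradient.

upgradient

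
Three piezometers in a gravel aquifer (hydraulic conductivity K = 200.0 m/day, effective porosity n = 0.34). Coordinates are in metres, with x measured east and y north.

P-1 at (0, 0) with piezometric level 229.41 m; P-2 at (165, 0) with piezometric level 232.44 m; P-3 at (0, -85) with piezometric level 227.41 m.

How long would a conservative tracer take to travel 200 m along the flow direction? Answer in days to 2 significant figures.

11 days

∂h/∂x = (232.44 − 229.41) / (165 − 0) = +0.01836
∂h/∂y = (227.41 − 229.41) / (-85 − 0) = +0.02353
|∇h| = √(0.01836² + 0.02353²) = 0.02985
Seepage velocity v = K·i/n = 200.0 × 0.02985 / 0.34 = 17.56 m/day.
t = 200 / 17.56 = 11.39 days.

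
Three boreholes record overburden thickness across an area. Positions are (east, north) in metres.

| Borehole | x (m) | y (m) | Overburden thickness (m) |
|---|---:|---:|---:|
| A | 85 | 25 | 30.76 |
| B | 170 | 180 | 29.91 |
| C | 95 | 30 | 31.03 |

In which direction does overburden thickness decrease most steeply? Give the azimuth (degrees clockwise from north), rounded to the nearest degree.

With d = a·x + b·y + c and A as origin, the differences give:
  85·a + 155·b = -0.85
  10·a + 5·b = +0.27
Eliminate b (×5 and ×155, subtract): -1125·a = -46.100 → a = ∂d/∂x = +0.04098
Back-substitute: b = ∂d/∂y = -0.02796.
Steepest decrease is along −∇f: components (-0.04098 E, +0.02796 N).
Azimuth = atan2(-0.04098, +0.02796) = 304.3° ≈ 304°.

304°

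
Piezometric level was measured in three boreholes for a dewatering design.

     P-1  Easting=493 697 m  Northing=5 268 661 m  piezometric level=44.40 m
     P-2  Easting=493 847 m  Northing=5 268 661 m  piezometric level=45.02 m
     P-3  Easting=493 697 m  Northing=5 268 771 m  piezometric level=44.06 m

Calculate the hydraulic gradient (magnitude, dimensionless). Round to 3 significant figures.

0.00516

∂h/∂x = (45.02 − 44.40) / (493847 − 493697) = +0.004133
∂h/∂y = (44.06 − 44.40) / (5268771 − 5268661) = -0.003091
|∇h| = √(0.004133² + -0.003091²) = 0.005161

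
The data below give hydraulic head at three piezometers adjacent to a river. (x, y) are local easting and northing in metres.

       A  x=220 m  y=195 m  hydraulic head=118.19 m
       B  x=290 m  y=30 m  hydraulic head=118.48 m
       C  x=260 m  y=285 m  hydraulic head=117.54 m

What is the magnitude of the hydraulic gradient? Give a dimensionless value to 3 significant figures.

0.00769

Taking A as reference: B−A = (70, -165, +0.29); C−A = (40, 90, -0.65).
Determinant of the coordinate differences = 70·90 − 40·(-165) = 12900.
∂h/∂x = [(+0.29)·90 − (-0.65)·(-165)] / 12900 = -0.006291
∂h/∂y = [70·(-0.65) − 40·(+0.29)] / 12900 = -0.004426
|∇h| = √(-0.006291² + -0.004426²) = 0.007692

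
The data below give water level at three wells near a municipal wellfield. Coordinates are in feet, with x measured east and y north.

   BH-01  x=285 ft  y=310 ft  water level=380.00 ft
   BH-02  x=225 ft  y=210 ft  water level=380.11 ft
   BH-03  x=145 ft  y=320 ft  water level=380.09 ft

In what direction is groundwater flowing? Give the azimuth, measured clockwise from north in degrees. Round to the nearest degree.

045°

With h = a·x + b·y + c and BH-01 as origin, the differences give:
  (-60)·a + (-100)·b = +0.11
  (-140)·a + 10·b = +0.09
Eliminate b (×10 and ×(-100), subtract): -14600·a = 10.100 → a = ∂h/∂x = -0.0006918
Back-substitute: b = ∂h/∂y = -0.0006849.
Flow direction (−∇h) has components (+0.0006918 E, +0.0006849 N).
Azimuth = atan2(E, N) = atan2(+0.0006918, +0.0006849) = 45.3° ≈ 045°.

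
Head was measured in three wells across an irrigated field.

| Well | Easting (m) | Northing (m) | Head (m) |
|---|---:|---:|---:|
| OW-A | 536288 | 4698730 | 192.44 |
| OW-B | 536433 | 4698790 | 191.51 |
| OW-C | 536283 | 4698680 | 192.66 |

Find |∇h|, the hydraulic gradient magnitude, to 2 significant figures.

Differences from OW-A: to OW-B (Δx, Δy, Δh) = (145, 60, -0.93); to OW-C = (-5, -50, +0.22).
Solve a·Δx + b·Δy = Δh: det = 145·(-50) − (-5)·60 = -6950.
∂h/∂x = [(-0.93)·(-50) − (+0.22)·60] / -6950 = -0.004791
∂h/∂y = [145·(+0.22) − (-5)·(-0.93)] / -6950 = -0.003921
|∇h| = √(-0.004791² + -0.003921²) = 0.006191

0.0062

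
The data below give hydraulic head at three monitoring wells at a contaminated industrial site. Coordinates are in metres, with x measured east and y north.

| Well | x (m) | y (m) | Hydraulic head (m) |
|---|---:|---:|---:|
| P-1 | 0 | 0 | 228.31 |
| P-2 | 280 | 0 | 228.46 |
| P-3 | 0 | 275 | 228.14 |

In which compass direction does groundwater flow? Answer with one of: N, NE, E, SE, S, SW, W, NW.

NW

∂h/∂x = (228.46 − 228.31) / (280 − 0) = +0.0005357
∂h/∂y = (228.14 − 228.31) / (275 − 0) = -0.0006182
Flow = −∇h = (-0.0005357 east, +0.0006182 north), which points northwest.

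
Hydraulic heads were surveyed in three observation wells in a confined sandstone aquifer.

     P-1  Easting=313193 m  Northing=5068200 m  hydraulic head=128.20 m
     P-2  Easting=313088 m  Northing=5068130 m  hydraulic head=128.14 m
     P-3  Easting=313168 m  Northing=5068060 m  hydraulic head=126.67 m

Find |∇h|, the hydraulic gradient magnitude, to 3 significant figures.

0.0145

Three-point gradient (reference P-1): Δ to P-2 = (-105, -70, -0.06), Δ to P-3 = (-25, -140, -1.53).
∂h/∂x = -0.007622, ∂h/∂y = +0.01229 (det = 12950).
|∇h| = √(-0.007622² + 0.01229²) = 0.01446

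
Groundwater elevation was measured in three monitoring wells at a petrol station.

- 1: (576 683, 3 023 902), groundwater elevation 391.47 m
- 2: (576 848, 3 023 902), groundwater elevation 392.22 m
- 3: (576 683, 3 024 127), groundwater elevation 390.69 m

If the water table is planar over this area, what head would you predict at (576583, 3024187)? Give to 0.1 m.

390.0 m

∂h/∂x = (392.22 − 391.47) / (576848 − 576683) = +0.004545
∂h/∂y = (390.69 − 391.47) / (3024127 − 3023902) = -0.003467
h(576583, 3024187) = 391.47 + (+0.004545)·(-100) + (-0.003467)·(285) = 391.47 -0.455 -0.988 = 390.027 m.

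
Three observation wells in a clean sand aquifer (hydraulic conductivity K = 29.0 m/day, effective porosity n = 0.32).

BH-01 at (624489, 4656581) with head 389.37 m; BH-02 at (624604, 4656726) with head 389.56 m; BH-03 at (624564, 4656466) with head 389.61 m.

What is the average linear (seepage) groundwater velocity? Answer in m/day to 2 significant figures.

0.22 m/day

Differences from BH-01: to BH-02 (Δx, Δy, Δh) = (115, 145, +0.19); to BH-03 = (75, -115, +0.24).
Determinant of the coordinate differences = 115·(-115) − 75·145 = -24100.
∂h/∂x = [(+0.19)·(-115) − (+0.24)·145] / -24100 = +0.002351
∂h/∂y = [115·(+0.24) − 75·(+0.19)] / -24100 = -0.0005539
|∇h| = √(0.002351² + -0.0005539²) = 0.002415
Seepage velocity v = K·i/n = 29.0 × 0.002415 / 0.32 = 0.2189 m/day.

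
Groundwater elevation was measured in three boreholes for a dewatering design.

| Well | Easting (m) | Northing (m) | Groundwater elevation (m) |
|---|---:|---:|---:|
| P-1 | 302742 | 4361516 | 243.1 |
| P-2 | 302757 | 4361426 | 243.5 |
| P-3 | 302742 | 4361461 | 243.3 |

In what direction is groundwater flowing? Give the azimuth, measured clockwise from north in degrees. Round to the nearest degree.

Differences from P-1: to P-2 (Δx, Δy, Δh) = (15, -90, +0.4); to P-3 = (0, -55, +0.2).
Determinant of the coordinate differences = 15·(-55) − 0·(-90) = -825.
∂h/∂x = [(+0.4)·(-55) − (+0.2)·(-90)] / -825 = +0.004848
∂h/∂y = [15·(+0.2) − 0·(+0.4)] / -825 = -0.003636
Flow direction (−∇h) has components (-0.004848 E, +0.003636 N).
Azimuth = atan2(E, N) = atan2(-0.004848, +0.003636) = 306.9° ≈ 307°.

307°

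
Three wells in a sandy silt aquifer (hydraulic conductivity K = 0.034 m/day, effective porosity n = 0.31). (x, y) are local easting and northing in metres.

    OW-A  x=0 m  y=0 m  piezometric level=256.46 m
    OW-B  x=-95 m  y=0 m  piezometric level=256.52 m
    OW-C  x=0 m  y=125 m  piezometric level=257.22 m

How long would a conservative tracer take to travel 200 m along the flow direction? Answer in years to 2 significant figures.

820 years

∂h/∂x = (256.52 − 256.46) / (-95 − 0) = -0.0006316
∂h/∂y = (257.22 − 256.46) / (125 − 0) = +0.006080
|∇h| = √(-0.0006316² + 0.006080²) = 0.006113
Seepage velocity v = K·i/n = 0.034 × 0.006113 / 0.31 = 0.0006705 m/day.
t = 200 / 0.0006705 = 2.983e+05 days = 817 years.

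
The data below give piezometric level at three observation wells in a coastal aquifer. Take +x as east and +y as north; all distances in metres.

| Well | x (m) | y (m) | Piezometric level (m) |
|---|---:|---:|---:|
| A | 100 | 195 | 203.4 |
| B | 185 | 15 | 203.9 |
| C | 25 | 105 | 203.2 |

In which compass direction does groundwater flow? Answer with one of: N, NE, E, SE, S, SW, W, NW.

W

Differences from A: to B (Δx, Δy, Δh) = (85, -180, +0.5); to C = (-75, -90, -0.2).
Solve a·Δx + b·Δy = Δh: det = 85·(-90) − (-75)·(-180) = -21150.
∂h/∂x = [(+0.5)·(-90) − (-0.2)·(-180)] / -21150 = +0.003830
∂h/∂y = [85·(-0.2) − (-75)·(+0.5)] / -21150 = -0.0009693
Flow = −∇h = (-0.003830 east, +0.0009693 north), which points west.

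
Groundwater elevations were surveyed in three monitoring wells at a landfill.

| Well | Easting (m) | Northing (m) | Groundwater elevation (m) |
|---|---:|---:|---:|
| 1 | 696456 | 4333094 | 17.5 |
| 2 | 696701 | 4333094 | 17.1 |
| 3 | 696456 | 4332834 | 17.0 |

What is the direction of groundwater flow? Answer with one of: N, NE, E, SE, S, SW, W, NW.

∂h/∂x = (17.1 − 17.5) / (696701 − 696456) = -0.001633
∂h/∂y = (17.0 − 17.5) / (4332834 − 4333094) = +0.001923
Flow = −∇h = (+0.001633 east, -0.001923 north), which points southeast.

SE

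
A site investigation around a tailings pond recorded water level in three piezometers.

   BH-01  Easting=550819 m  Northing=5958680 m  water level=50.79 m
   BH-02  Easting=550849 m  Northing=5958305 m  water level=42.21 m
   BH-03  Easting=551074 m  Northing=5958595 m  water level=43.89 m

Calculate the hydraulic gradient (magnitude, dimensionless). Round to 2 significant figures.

With h = a·x + b·y + c and BH-01 as origin, the differences give:
  30·a + (-375)·b = -8.58
  255·a + (-85)·b = -6.90
Eliminate b (×(-85) and ×(-375), subtract): 93075·a = -1858.200 → a = ∂h/∂x = -0.01996
Back-substitute: b = ∂h/∂y = +0.02128.
|∇h| = √(-0.01996² + 0.02128²) = 0.02918

0.029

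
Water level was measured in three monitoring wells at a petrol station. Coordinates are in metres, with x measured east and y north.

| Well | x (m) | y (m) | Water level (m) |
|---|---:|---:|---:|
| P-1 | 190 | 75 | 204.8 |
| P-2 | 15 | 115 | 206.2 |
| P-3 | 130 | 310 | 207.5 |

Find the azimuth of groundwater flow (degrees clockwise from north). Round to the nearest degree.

Taking P-1 as reference: P-2−P-1 = (-175, 40, +1.4); P-3−P-1 = (-60, 235, +2.7).
Determinant of the coordinate differences = (-175)·235 − (-60)·40 = -38725.
∂h/∂x = [(+1.4)·235 − (+2.7)·40] / -38725 = -0.005707
∂h/∂y = [(-175)·(+2.7) − (-60)·(+1.4)] / -38725 = +0.01003
Flow direction (−∇h) has components (+0.005707 E, -0.01003 N).
Azimuth = atan2(E, N) = atan2(+0.005707, -0.01003) = 150.4° ≈ 150°.

150°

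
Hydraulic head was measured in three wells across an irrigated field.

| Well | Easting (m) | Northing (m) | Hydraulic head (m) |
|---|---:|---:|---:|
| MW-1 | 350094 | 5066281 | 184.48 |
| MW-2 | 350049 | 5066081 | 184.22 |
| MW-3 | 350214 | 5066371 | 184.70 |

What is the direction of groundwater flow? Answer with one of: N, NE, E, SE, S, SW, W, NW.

SW

With h = a·x + b·y + c and MW-1 as origin, the differences give:
  (-45)·a + (-200)·b = -0.26
  120·a + 90·b = +0.22
Eliminate b (×90 and ×(-200), subtract): 19950·a = 20.600 → a = ∂h/∂x = +0.001033
Back-substitute: b = ∂h/∂y = +0.001068.
Flow = −∇h = (-0.001033 east, -0.001068 north), which points southwest.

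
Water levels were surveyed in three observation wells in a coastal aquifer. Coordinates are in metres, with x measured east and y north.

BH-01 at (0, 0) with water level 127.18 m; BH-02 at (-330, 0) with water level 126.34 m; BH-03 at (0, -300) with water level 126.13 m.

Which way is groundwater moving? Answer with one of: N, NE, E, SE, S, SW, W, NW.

∂h/∂x = (126.34 − 127.18) / (-330 − 0) = +0.002545
∂h/∂y = (126.13 − 127.18) / (-300 − 0) = +0.003500
Flow = −∇h = (-0.002545 east, -0.003500 north), which points southwest.

SW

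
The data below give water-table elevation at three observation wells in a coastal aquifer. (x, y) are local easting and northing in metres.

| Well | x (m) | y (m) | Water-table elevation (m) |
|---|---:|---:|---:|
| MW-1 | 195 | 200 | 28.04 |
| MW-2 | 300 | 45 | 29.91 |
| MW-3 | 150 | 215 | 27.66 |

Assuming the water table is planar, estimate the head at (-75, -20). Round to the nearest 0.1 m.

With h = a·x + b·y + c and MW-1 as origin, the differences give:
  105·a + (-155)·b = +1.87
  (-45)·a + 15·b = -0.38
Eliminate b (×15 and ×(-155), subtract): -5400·a = -30.850 → a = ∂h/∂x = +0.005713
Back-substitute: b = ∂h/∂y = -0.008194.
h(-75, -20) = 28.04 + (+0.005713)·(-270) + (-0.008194)·(-220) = 28.04 -1.542 +1.803 = 28.300 m.

28.3 m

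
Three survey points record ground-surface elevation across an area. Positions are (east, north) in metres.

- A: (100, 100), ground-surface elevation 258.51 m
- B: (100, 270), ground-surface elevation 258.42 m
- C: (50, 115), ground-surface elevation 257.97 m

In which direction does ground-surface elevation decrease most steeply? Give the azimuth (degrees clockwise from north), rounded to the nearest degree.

Differences from A: to B (Δx, Δy, Δh) = (0, 170, -0.09); to C = (-50, 15, -0.54).
Solve a·Δx + b·Δy = Δz: det = 0·15 − (-50)·170 = 8500.
∂z/∂x = [(-0.09)·15 − (-0.54)·170] / 8500 = +0.01064
∂z/∂y = [0·(-0.54) − (-50)·(-0.09)] / 8500 = -0.0005294
Steepest decrease is along −∇f: components (-0.01064 E, +0.0005294 N).
Azimuth = atan2(-0.01064, +0.0005294) = 272.8° ≈ 273°.

273°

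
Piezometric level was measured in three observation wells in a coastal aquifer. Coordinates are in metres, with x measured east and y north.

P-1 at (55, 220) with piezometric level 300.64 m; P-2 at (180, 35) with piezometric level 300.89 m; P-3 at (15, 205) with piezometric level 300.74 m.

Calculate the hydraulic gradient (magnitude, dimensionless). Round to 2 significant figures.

0.0029

Differences from P-1: to P-2 (Δx, Δy, Δh) = (125, -185, +0.25); to P-3 = (-40, -15, +0.10).
Solve a·Δx + b·Δy = Δh: det = 125·(-15) − (-40)·(-185) = -9275.
∂h/∂x = [(+0.25)·(-15) − (+0.10)·(-185)] / -9275 = -0.001590
∂h/∂y = [125·(+0.10) − (-40)·(+0.25)] / -9275 = -0.002426
|∇h| = √(-0.001590² + -0.002426²) = 0.002901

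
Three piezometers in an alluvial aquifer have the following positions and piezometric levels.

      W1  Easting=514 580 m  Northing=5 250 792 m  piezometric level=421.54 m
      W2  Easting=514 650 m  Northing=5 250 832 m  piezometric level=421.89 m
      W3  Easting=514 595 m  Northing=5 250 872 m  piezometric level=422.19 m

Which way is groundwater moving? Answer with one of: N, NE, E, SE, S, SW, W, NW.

With h = a·x + b·y + c and W1 as origin, the differences give:
  70·a + 40·b = +0.35
  15·a + 80·b = +0.65
Eliminate b (×80 and ×40, subtract): 5000·a = 2.000 → a = ∂h/∂x = +0.0004000
Back-substitute: b = ∂h/∂y = +0.008050.
Flow = −∇h = (-0.0004000 east, -0.008050 north), which points south.

S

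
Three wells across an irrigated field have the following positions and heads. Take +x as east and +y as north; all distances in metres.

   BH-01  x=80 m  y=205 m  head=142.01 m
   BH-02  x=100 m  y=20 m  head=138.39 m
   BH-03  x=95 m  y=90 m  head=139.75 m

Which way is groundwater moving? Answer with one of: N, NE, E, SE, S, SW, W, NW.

Differences from BH-01: to BH-02 (Δx, Δy, Δh) = (20, -185, -3.62); to BH-03 = (15, -115, -2.26).
Solve a·Δx + b·Δy = Δh: det = 20·(-115) − 15·(-185) = 475.
∂h/∂x = [(-3.62)·(-115) − (-2.26)·(-185)] / 475 = -0.003789
∂h/∂y = [20·(-2.26) − 15·(-3.62)] / 475 = +0.01916
Flow = −∇h = (+0.003789 east, -0.01916 north), which points south.

S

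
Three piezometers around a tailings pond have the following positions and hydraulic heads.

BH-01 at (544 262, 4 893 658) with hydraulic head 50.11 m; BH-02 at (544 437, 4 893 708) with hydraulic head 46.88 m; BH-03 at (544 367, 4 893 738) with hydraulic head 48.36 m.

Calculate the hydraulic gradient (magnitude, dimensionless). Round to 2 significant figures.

0.020

With h = a·x + b·y + c and BH-01 as origin, the differences give:
  175·a + 50·b = -3.23
  105·a + 80·b = -1.75
Eliminate b (×80 and ×50, subtract): 8750·a = -170.900 → a = ∂h/∂x = -0.01953
Back-substitute: b = ∂h/∂y = +0.003760.
|∇h| = √(-0.01953² + 0.003760²) = 0.01989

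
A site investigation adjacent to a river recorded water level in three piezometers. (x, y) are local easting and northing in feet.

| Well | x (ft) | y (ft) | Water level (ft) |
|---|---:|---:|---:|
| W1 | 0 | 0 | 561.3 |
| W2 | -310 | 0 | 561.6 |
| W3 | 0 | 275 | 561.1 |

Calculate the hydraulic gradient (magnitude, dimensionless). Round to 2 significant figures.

0.0012

∂h/∂x = (561.6 − 561.3) / (-310 − 0) = -0.0009677
∂h/∂y = (561.1 − 561.3) / (275 − 0) = -0.0007273
|∇h| = √(-0.0009677² + -0.0007273²) = 0.001211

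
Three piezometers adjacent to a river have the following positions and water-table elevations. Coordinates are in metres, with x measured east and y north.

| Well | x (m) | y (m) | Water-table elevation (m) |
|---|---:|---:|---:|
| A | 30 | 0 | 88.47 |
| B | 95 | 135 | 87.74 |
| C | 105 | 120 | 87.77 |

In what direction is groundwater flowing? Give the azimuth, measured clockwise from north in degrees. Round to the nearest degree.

037°

Taking A as reference: B−A = (65, 135, -0.73); C−A = (75, 120, -0.70).
Determinant of the coordinate differences = 65·120 − 75·135 = -2325.
∂h/∂x = [(-0.73)·120 − (-0.70)·135] / -2325 = -0.002968
∂h/∂y = [65·(-0.70) − 75·(-0.73)] / -2325 = -0.003978
Flow direction (−∇h) has components (+0.002968 E, +0.003978 N).
Azimuth = atan2(E, N) = atan2(+0.002968, +0.003978) = 36.7° ≈ 037°.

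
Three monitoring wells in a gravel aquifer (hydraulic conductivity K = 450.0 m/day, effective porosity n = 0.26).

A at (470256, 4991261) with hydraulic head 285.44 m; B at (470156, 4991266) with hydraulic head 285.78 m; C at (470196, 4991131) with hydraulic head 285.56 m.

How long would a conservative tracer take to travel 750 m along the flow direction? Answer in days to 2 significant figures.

Differences from A: to B (Δx, Δy, Δh) = (-100, 5, +0.34); to C = (-60, -130, +0.12).
Determinant of the coordinate differences = (-100)·(-130) − (-60)·5 = 13300.
∂h/∂x = [(+0.34)·(-130) − (+0.12)·5] / 13300 = -0.003368
∂h/∂y = [(-100)·(+0.12) − (-60)·(+0.34)] / 13300 = +0.0006316
|∇h| = √(-0.003368² + 0.0006316²) = 0.003427
Seepage velocity v = K·i/n = 450.0 × 0.003427 / 0.26 = 5.931 m/day.
t = 750 / 5.931 = 126.5 days.

130 days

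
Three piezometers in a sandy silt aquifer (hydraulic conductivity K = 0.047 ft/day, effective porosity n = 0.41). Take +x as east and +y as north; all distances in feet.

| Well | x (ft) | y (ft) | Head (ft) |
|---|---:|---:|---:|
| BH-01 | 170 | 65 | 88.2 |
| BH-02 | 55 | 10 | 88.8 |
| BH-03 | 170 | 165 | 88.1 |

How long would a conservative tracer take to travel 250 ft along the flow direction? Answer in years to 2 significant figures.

Taking BH-01 as reference: BH-02−BH-01 = (-115, -55, +0.6); BH-03−BH-01 = (0, 100, -0.1).
Solve a·Δx + b·Δy = Δh: det = (-115)·100 − 0·(-55) = -11500.
∂h/∂x = [(+0.6)·100 − (-0.1)·(-55)] / -11500 = -0.004739
∂h/∂y = [(-115)·(-0.1) − 0·(+0.6)] / -11500 = -0.001000
|∇h| = √(-0.004739² + -0.001000²) = 0.004843
Seepage velocity v = K·i/n = 0.047 × 0.004843 / 0.41 = 0.0005552 ft/day.
t = 250 / 0.0005552 = 4.503e+05 days = 1.23e+03 years.

1200 years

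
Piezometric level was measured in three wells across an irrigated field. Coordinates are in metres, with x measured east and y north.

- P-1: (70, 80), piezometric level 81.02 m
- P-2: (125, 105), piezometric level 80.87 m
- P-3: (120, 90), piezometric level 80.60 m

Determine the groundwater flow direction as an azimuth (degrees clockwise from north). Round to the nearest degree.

150°

Three-point gradient (reference P-1): Δ to P-2 = (55, 25, -0.15), Δ to P-3 = (50, 10, -0.42).
∂h/∂x = -0.01286, ∂h/∂y = +0.02229 (det = -700).
Flow direction (−∇h) has components (+0.01286 E, -0.02229 N).
Azimuth = atan2(E, N) = atan2(+0.01286, -0.02229) = 150.0° ≈ 150°.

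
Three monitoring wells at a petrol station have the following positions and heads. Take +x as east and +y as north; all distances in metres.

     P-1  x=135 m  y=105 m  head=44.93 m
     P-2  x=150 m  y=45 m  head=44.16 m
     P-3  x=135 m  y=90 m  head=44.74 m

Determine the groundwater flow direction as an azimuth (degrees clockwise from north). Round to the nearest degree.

177°

Differences from P-1: to P-2 (Δx, Δy, Δh) = (15, -60, -0.77); to P-3 = (0, -15, -0.19).
Determinant of the coordinate differences = 15·(-15) − 0·(-60) = -225.
∂h/∂x = [(-0.77)·(-15) − (-0.19)·(-60)] / -225 = -0.0006667
∂h/∂y = [15·(-0.19) − 0·(-0.77)] / -225 = +0.01267
Flow direction (−∇h) has components (+0.0006667 E, -0.01267 N).
Azimuth = atan2(E, N) = atan2(+0.0006667, -0.01267) = 177.0° ≈ 177°.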